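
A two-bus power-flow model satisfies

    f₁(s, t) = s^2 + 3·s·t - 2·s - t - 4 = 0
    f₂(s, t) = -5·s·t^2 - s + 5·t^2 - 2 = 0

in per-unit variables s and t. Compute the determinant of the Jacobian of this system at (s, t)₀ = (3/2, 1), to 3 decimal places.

1.000

J = [[2·s + 3·t - 2, 3·s - 1], [-5·t^2 - 1, -10·s·t + 10·t]].
At the point, J = [[4.000, 3.500], [-6.000, -5.000]].
det J = 1.000.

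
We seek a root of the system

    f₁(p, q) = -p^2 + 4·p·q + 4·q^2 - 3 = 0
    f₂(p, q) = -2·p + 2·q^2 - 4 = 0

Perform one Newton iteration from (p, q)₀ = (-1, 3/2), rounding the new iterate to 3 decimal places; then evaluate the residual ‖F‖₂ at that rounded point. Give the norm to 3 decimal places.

0.345

At (-1, 3/2): F = (-1.000, 2.500).
Jacobian J = [[-2·p + 4·q, 4·p + 8·q], [-2, 4·q]].
At the point, J = [[8.000, 8.000], [-2.000, 6.000]] (det J = 64.000).
Solving J·Δ = −F gives Δ = (0.406, -0.281).
Then the next iterate is (p, q)₁ = (-0.594, 1.219).
Re-evaluating at (-0.594, 1.219): F = (-0.30534, 0.15992), so ‖F‖₂ = 0.345.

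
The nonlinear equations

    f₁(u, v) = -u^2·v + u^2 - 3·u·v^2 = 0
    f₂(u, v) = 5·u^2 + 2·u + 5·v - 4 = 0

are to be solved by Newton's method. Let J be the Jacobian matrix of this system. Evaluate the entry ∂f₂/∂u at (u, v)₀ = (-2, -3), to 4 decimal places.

-18.0000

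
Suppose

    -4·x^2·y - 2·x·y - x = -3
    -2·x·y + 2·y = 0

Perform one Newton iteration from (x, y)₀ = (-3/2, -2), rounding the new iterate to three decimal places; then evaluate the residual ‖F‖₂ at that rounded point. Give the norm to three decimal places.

5.102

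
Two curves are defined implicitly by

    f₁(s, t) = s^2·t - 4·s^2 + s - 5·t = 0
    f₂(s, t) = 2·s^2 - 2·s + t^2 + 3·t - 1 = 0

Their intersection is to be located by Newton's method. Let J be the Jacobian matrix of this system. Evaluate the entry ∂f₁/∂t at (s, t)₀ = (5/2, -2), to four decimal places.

1.2500

∂f₁/∂t = s^2 - 5.
At (5/2, -2) this is 1.2500.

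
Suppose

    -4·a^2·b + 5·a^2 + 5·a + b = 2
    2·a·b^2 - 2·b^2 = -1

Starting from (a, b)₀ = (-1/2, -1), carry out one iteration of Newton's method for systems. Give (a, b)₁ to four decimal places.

At (-1/2, -1): F = (-3.2500, -2.0000).
Jacobian J = [[-8·a·b + 10·a + 5, -4·a^2 + 1], [2·b^2, 4·a·b - 4·b]].
At the point, J = [[-4.0000, 0.0000], [2.0000, 6.0000]] (det J = -24.0000).
Solving J·Δ = −F gives Δ = (-0.8125, 0.6042).
Then the next iterate is (a, b)₁ = (-1.3125, -0.3958).

(-1.3125, -0.3958)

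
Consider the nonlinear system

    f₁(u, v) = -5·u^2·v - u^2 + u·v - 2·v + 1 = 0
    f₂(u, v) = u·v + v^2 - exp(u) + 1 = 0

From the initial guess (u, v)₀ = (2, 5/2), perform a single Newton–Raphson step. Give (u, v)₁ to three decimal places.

(1.403, 1.388)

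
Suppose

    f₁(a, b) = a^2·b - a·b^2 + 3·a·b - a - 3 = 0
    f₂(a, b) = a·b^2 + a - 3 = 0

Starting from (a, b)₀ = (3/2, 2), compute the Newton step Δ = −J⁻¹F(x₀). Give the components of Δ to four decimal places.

(-0.3824, -0.4314)

At (3/2, 2): F = (3.0000, 4.5000).
Jacobian J = [[2·a·b - b^2 + 3·b - 1, a^2 - 2·a·b + 3·a], [b^2 + 1, 2·a·b]].
At the point, J = [[7.0000, 0.7500], [5.0000, 6.0000]] (det J = 38.2500).
Solving J·Δ = −F gives Δ = (-0.3824, -0.4314).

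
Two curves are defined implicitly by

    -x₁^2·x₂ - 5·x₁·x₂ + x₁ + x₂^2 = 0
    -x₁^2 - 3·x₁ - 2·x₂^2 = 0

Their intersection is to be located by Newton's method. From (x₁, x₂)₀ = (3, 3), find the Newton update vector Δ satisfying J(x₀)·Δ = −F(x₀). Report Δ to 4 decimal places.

(-0.3243, -2.7568)

At (3, 3): F = (-60.0000, -36.0000).
Jacobian J = [[-2·x₁·x₂ - 5·x₂ + 1, -x₁^2 - 5·x₁ + 2·x₂], [-2·x₁ - 3, -4·x₂]].
At the point, J = [[-32.0000, -18.0000], [-9.0000, -12.0000]] (det J = 222.0000).
Solving J·Δ = −F gives Δ = (-0.3243, -2.7568).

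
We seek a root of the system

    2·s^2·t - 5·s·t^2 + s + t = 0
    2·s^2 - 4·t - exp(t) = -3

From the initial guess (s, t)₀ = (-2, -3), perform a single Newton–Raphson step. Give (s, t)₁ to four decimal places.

(0.8239, -2.9113)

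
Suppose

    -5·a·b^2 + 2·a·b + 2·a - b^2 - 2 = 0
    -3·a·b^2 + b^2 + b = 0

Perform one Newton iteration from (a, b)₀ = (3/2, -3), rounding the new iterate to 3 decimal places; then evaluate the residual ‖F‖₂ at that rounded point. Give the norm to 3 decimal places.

22.686

At (3/2, -3): F = (-84.500, -34.500).
Jacobian J = [[-5·b^2 + 2·b + 2, -10·a·b + 2·a - 2·b], [-3·b^2, -6·a·b + 2·b + 1]].
At the point, J = [[-49.000, 54.000], [-27.000, 22.000]] (det J = 380.000).
Solving J·Δ = −F gives Δ = (-0.011, 1.555).
Then the next iterate is (a, b)₁ = (1.489, -1.445).
Re-evaluating at (1.489, -1.445): F = (-20.95858, -8.68418), so ‖F‖₂ = 22.686.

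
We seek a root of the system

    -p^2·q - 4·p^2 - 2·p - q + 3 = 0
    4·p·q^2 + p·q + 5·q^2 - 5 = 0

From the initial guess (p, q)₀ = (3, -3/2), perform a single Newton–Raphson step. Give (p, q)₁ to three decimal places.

At (3, -3/2): F = (-24.000, 28.750).
Jacobian J = [[-2·p·q - 8·p - 2, -p^2 - 1], [4·q^2 + q, 8·p·q + p + 10·q]].
At the point, J = [[-17.000, -10.000], [7.500, -48.000]] (det J = 891.000).
Solving J·Δ = −F gives Δ = (-1.616, 0.347).
Then the next iterate is (p, q)₁ = (1.384, -1.153).

(1.384, -1.153)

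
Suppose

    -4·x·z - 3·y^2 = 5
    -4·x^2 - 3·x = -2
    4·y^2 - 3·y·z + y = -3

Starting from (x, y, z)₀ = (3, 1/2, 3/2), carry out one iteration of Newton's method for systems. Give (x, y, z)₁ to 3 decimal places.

At (3, 1/2, 3/2): F = (-23.750, -43.000, 2.250).
Jacobian J = [[-4·z, -6·y, -4·x], [-8·x - 3, 0, 0], [0, 8·y - 3·z + 1, -3·y]].
At the point, J = [[-6.000, -3.000, -12.000], [-27.000, 0.000, 0.000], [0.000, 0.500, -1.500]] (det J = 283.500).
Solving J·Δ = −F gives Δ = (-1.593, -4.599, -0.033).
Then the next iterate is (x, y, z)₁ = (1.407, -4.099, 1.467).

(1.407, -4.099, 1.467)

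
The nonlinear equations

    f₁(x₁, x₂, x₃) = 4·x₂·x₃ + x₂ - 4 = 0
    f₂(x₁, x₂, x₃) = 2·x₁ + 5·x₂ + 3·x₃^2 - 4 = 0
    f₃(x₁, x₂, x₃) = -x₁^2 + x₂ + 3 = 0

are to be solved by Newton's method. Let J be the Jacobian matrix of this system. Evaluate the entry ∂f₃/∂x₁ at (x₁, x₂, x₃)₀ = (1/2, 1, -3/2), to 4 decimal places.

-1.0000

∂f₃/∂x₁ = -2·x₁.
At (1/2, 1, -3/2) this is -1.0000.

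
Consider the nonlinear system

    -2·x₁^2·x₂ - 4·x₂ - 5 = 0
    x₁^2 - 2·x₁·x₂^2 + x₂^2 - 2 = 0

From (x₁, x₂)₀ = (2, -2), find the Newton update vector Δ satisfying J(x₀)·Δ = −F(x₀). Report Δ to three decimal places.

(-0.750, 0.583)

At (2, -2): F = (19.000, -10.000).
Jacobian J = [[-4·x₁·x₂, -2·x₁^2 - 4], [2·x₁ - 2·x₂^2, -4·x₁·x₂ + 2·x₂]].
At the point, J = [[16.000, -12.000], [-4.000, 12.000]] (det J = 144.000).
Solving J·Δ = −F gives Δ = (-0.750, 0.583).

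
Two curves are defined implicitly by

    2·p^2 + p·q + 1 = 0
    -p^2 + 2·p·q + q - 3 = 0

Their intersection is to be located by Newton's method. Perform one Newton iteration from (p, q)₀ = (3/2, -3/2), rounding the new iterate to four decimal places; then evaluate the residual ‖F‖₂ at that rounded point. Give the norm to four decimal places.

At (3/2, -3/2): F = (3.2500, -11.2500).
Jacobian J = [[4·p + q, p], [-2·p + 2·q, 2·p + 1]].
At the point, J = [[4.5000, 1.5000], [-6.0000, 4.0000]] (det J = 27.0000).
Solving J·Δ = −F gives Δ = (-1.1065, 1.1528).
Then the next iterate is (p, q)₁ = (0.3935, -0.3472).
Re-evaluating at (0.3935, -0.3472): F = (1.173061, -3.775289), so ‖F‖₂ = 3.9533.

3.9533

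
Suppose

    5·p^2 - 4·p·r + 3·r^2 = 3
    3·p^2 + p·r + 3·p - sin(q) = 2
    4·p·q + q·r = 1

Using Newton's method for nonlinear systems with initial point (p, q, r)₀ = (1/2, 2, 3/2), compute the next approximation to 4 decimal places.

At (1/2, 2, 3/2): F = (2.0000, 0.090703, 6.0000).
Jacobian J = [[10·p - 4·r, 0, -4·p + 6·r], [6·p + r + 3, -cos(q), p], [4·q, 4·p + r, q]].
At the point, J = [[-1.0000, 0.0000, 7.0000], [7.5000, 0.416147, 0.5000], [8.0000, 3.5000, 2.0000]] (det J = 161.363483).
Solving J·Δ = −F gives Δ = (0.1059, -1.8018, -0.2706).
Then the next iterate is (p, q, r)₁ = (0.6059, 0.1982, 1.2294).

(0.6059, 0.1982, 1.2294)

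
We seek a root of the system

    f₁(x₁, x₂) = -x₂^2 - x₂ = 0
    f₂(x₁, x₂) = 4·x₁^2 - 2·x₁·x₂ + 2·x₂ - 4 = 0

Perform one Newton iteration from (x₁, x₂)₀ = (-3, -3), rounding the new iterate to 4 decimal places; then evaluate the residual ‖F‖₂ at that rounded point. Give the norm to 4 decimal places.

At (-3, -3): F = (-6.0000, 8.0000).
Jacobian J = [[0, -2·x₂ - 1], [8·x₁ - 2·x₂, -2·x₁ + 2]].
At the point, J = [[0.0000, 5.0000], [-18.0000, 8.0000]] (det J = 90.0000).
Solving J·Δ = −F gives Δ = (0.9778, 1.2000).
Then the next iterate is (x₁, x₂)₁ = (-2.0222, -1.8000).
Re-evaluating at (-2.0222, -1.8000): F = (-1.4400, 1.477251), so ‖F‖₂ = 2.0630.

2.0630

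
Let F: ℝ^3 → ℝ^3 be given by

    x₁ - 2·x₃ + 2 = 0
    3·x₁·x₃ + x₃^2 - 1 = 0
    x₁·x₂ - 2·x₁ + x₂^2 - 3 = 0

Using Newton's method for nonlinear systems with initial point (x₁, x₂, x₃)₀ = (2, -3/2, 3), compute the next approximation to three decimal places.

(1.067, -5.983, 1.533)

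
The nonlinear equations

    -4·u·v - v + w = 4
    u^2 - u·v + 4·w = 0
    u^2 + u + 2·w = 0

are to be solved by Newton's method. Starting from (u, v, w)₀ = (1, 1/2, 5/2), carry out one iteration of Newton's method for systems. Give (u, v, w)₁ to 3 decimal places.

(0.474, -0.632, -0.211)

At (1, 1/2, 5/2): F = (-4.000, 10.500, 7.000).
Jacobian J = [[-4·v, -4·u - 1, 1], [2·u - v, -u, 4], [2·u + 1, 0, 2]].
At the point, J = [[-2.000, -5.000, 1.000], [1.500, -1.000, 4.000], [3.000, 0.000, 2.000]] (det J = -38.000).
Solving J·Δ = −F gives Δ = (-0.526, -1.132, -2.711).
Then the next iterate is (u, v, w)₁ = (0.474, -0.632, -0.211).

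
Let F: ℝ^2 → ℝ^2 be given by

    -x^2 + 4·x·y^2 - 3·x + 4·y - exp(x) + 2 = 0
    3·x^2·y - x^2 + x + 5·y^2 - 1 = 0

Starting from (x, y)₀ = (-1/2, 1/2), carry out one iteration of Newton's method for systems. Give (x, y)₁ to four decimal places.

At (-1/2, 1/2): F = (4.143469, -0.1250).
Jacobian J = [[-2·x + 4·y^2 - exp(x) - 3, 8·x·y + 4], [6·x·y - 2·x + 1, 3·x^2 + 10·y]].
At the point, J = [[-1.606531, 2.0000], [0.5000, 5.7500]] (det J = -10.237551).
Solving J·Δ = −F gives Δ = (2.3516, -0.1828).
Then the next iterate is (x, y)₁ = (1.8516, 0.3172).

(1.8516, 0.3172)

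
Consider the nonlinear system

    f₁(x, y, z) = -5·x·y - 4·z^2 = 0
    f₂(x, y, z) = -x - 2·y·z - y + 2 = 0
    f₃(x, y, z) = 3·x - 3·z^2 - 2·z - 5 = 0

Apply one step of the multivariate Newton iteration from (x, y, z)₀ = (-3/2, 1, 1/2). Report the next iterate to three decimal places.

At (-3/2, 1, 1/2): F = (6.500, 1.500, -11.250).
Jacobian J = [[-5·y, -5·x, -8·z], [-1, -2·z - 1, -2·y], [3, 0, -6·z - 2]].
At the point, J = [[-5.000, 7.500, -4.000], [-1.000, -2.000, -2.000], [3.000, 0.000, -5.000]] (det J = -156.500).
Solving J·Δ = −F gives Δ = (2.428, 0.329, -0.793).
Then the next iterate is (x, y, z)₁ = (0.928, 1.329, -0.293).

(0.928, 1.329, -0.293)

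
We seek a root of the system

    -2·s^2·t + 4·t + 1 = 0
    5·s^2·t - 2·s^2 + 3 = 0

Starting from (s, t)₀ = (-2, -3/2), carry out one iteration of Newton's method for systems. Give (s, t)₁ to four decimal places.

(-2.0000, 0.2500)

At (-2, -3/2): F = (7.0000, -35.0000).
Jacobian J = [[-4·s·t, -2·s^2 + 4], [10·s·t - 4·s, 5·s^2]].
At the point, J = [[-12.0000, -4.0000], [38.0000, 20.0000]] (det J = -88.0000).
Solving J·Δ = −F gives Δ = (0.0000, 1.7500).
Then the next iterate is (s, t)₁ = (-2.0000, 0.2500).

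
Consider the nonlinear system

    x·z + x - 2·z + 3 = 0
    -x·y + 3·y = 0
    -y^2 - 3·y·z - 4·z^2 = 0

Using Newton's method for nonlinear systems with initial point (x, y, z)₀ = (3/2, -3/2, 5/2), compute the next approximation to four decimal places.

At (3/2, -3/2, 5/2): F = (3.2500, -2.2500, -16.0000).
Jacobian J = [[z + 1, 0, x - 2], [-y, -x + 3, 0], [0, -2·y - 3·z, -3·y - 8·z]].
At the point, J = [[3.5000, 0.0000, -0.5000], [1.5000, 1.5000, 0.0000], [0.0000, -4.5000, -15.5000]] (det J = -78.0000).
Solving J·Δ = −F gives Δ = (-1.1875, 2.6875, -1.8125).
Then the next iterate is (x, y, z)₁ = (0.3125, 1.1875, 0.6875).

(0.3125, 1.1875, 0.6875)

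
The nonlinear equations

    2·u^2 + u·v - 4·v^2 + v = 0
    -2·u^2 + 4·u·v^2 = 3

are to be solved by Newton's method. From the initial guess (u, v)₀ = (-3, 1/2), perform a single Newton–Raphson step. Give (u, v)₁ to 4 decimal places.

(-1.4444, 0.1852)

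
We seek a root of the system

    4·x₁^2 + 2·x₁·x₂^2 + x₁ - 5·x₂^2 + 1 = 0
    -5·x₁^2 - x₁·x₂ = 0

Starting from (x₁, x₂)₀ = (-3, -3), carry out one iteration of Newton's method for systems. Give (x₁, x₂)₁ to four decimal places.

(-1.4637, -1.8988)

At (-3, -3): F = (-65.0000, -54.0000).
Jacobian J = [[8·x₁ + 2·x₂^2 + 1, 4·x₁·x₂ - 10·x₂], [-10·x₁ - x₂, -x₁]].
At the point, J = [[-5.0000, 66.0000], [33.0000, 3.0000]] (det J = -2193.0000).
Solving J·Δ = −F gives Δ = (1.5363, 1.1012).
Then the next iterate is (x₁, x₂)₁ = (-1.4637, -1.8988).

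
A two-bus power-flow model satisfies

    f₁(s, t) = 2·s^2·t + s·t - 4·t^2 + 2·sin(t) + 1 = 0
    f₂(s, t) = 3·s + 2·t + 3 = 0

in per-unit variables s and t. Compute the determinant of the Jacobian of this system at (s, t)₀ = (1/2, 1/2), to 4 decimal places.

6.7345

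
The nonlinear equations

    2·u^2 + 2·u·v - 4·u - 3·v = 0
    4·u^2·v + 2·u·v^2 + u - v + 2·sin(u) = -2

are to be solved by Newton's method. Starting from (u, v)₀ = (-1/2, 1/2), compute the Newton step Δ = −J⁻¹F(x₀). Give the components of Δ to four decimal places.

(-0.0663, 0.2079)

At (-1/2, 1/2): F = (0.5000, 0.291149).
Jacobian J = [[4·u + 2·v - 4, 2·u - 3], [8·u·v + 2·v^2 + 2·cos(u) + 1, 4·u^2 + 4·u·v - 1]].
At the point, J = [[-5.0000, -4.0000], [1.255165, -1.0000]] (det J = 10.020660).
Solving J·Δ = −F gives Δ = (-0.0663, 0.2079).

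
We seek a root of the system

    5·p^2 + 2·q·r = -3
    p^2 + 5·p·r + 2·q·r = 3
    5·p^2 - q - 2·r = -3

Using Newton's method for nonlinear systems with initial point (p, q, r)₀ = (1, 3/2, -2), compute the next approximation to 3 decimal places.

(0.583, 2.833, 0.500)

At (1, 3/2, -2): F = (2.000, -18.000, 10.500).
Jacobian J = [[10·p, 2·r, 2·q], [2·p + 5·r, 2·r, 5·p + 2·q], [10·p, -1, -2]].
At the point, J = [[10.000, -4.000, 3.000], [-8.000, -4.000, 8.000], [10.000, -1.000, -2.000]] (det J = 48.000).
Solving J·Δ = −F gives Δ = (-0.417, 1.333, 2.500).
Then the next iterate is (p, q, r)₁ = (0.583, 2.833, 0.500).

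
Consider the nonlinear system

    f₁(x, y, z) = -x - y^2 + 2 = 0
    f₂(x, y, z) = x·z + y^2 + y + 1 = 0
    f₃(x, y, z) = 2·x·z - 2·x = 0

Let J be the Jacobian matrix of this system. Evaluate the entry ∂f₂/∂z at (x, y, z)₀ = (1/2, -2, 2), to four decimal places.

0.5000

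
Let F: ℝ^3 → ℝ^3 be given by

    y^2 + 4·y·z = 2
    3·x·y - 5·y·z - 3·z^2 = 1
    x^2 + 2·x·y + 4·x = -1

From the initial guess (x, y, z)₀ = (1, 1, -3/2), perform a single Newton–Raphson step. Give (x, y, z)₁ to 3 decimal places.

(0.123, 0.509, -0.241)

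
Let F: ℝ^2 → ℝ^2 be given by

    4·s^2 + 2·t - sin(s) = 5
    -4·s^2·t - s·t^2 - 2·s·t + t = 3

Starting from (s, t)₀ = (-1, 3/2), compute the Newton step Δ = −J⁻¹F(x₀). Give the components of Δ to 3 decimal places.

(0.333, 0.001)

At (-1, 3/2): F = (2.84147, -2.250).
Jacobian J = [[8·s - cos(s), 2], [-8·s·t - t^2 - 2·t, -4·s^2 - 2·s·t - 2·s + 1]].
At the point, J = [[-8.54030, 2.000], [6.750, 2.000]] (det J = -30.58060).
Solving J·Δ = −F gives Δ = (0.333, 0.001).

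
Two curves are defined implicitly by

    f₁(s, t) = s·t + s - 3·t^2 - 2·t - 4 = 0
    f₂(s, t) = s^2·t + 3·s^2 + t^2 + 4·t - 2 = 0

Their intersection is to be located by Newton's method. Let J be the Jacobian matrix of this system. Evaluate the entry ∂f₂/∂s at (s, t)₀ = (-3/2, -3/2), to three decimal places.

∂f₂/∂s = 2·s·t + 6·s.
At (-3/2, -3/2) this is -4.500.

-4.500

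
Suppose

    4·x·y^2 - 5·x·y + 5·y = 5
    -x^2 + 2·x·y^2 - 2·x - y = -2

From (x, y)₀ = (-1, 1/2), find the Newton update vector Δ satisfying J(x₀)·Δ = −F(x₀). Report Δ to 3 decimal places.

(6.000, 1.667)

At (-1, 1/2): F = (-1.000, 2.000).
Jacobian J = [[4·y^2 - 5·y, 8·x·y - 5·x + 5], [-2·x + 2·y^2 - 2, 4·x·y - 1]].
At the point, J = [[-1.500, 6.000], [0.500, -3.000]] (det J = 1.500).
Solving J·Δ = −F gives Δ = (6.000, 1.667).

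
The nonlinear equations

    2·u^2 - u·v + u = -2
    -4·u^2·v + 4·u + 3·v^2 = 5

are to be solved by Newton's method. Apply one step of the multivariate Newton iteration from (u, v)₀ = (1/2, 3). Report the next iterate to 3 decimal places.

At (1/2, 3): F = (1.500, 21.000).
Jacobian J = [[4·u - v + 1, -u], [-8·u·v + 4, -4·u^2 + 6·v]].
At the point, J = [[0.000, -0.500], [-8.000, 17.000]] (det J = -4.000).
Solving J·Δ = −F gives Δ = (9.000, 3.000).
Then the next iterate is (u, v)₁ = (9.500, 6.000).

(9.500, 6.000)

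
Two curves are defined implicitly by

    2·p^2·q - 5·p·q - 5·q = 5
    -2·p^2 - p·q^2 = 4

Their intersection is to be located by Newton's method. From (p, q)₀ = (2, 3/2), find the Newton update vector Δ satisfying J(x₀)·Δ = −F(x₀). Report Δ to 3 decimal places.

At (2, 3/2): F = (-15.500, -16.500).
Jacobian J = [[4·p·q - 5·q, 2·p^2 - 5·p - 5], [-4·p - q^2, -2·p·q]].
At the point, J = [[4.500, -7.000], [-10.250, -6.000]] (det J = -98.750).
Solving J·Δ = −F gives Δ = (-0.228, -2.361).

(-0.228, -2.361)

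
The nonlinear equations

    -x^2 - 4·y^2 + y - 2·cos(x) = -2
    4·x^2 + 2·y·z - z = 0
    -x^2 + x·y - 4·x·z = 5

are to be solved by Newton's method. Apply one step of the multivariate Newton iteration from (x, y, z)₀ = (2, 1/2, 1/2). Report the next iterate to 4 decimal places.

(0.9888, 0.6794, -0.2599)

At (2, 1/2, 1/2): F = (-1.667706, 16.0000, -12.0000).
Jacobian J = [[-2·x + 2·sin(x), -8·y + 1, 0], [8·x, 2·z, 2·y - 1], [-2·x + y - 4·z, x, -4·x]].
At the point, J = [[-2.181405, -3.0000, 0.0000], [16.0000, 1.0000, 0.0000], [-5.5000, 2.0000, -8.0000]] (det J = -366.548759).
Solving J·Δ = −F gives Δ = (-1.0112, 0.1794, -0.7599).
Then the next iterate is (x, y, z)₁ = (0.9888, 0.6794, -0.2599).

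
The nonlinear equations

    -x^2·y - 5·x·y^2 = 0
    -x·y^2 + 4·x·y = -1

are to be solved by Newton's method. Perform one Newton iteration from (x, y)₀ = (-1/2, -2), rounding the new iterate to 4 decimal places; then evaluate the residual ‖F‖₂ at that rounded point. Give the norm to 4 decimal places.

14.5267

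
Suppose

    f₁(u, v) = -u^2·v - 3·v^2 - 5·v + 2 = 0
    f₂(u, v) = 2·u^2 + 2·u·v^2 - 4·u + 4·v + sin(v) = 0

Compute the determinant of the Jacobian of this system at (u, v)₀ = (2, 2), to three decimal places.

95.329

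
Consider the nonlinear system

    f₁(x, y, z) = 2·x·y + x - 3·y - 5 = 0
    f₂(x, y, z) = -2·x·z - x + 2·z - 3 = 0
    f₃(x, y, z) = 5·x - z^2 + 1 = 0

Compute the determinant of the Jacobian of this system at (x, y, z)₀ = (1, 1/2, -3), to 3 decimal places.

30.000

J = [[2·y + 1, 2·x - 3, 0], [-2·z - 1, 0, -2·x + 2], [5, 0, -2·z]].
At the point, J = [[2.000, -1.000, 0.000], [5.000, 0.000, 0.000], [5.000, 0.000, 6.000]].
det J = 30.000.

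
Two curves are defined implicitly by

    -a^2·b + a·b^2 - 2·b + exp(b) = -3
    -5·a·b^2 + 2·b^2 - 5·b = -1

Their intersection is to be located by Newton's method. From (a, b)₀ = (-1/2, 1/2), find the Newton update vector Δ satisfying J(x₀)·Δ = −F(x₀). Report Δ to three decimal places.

(-1.206, 2.265)

At (-1/2, 1/2): F = (3.39872, -0.375).
Jacobian J = [[-2·a·b + b^2, -a^2 + 2·a·b + exp(b) - 2], [-5·b^2, -10·a·b + 4·b - 5]].
At the point, J = [[0.750, -1.10128], [-1.250, -0.500]] (det J = -1.75160).
Solving J·Δ = −F gives Δ = (-1.206, 2.265).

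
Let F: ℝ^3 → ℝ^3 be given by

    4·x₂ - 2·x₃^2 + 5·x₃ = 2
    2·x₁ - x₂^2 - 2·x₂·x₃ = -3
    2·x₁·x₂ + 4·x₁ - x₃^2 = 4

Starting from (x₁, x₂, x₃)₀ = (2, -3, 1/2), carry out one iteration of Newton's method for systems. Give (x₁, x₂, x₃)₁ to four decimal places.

(-18.6964, -8.4643, 11.7857)

At (2, -3, 1/2): F = (-12.0000, 1.0000, -8.2500).
Jacobian J = [[0, 4, -4·x₃ + 5], [2, -2·x₂ - 2·x₃, -2·x₂], [2·x₂ + 4, 2·x₁, -2·x₃]].
At the point, J = [[0.0000, 4.0000, 3.0000], [2.0000, 5.0000, 6.0000], [-2.0000, 4.0000, -1.0000]] (det J = 14.0000).
Solving J·Δ = −F gives Δ = (-20.6964, -5.4643, 11.2857).
Then the next iterate is (x₁, x₂, x₃)₁ = (-18.6964, -8.4643, 11.7857).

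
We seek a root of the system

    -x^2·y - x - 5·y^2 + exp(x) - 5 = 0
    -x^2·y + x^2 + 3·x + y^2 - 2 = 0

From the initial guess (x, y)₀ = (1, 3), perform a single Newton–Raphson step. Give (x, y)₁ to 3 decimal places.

At (1, 3): F = (-51.28172, 8.000).
Jacobian J = [[-2·x·y + exp(x) - 1, -x^2 - 10·y], [-2·x·y + 2·x + 3, -x^2 + 2·y]].
At the point, J = [[-4.28172, -31.000], [-1.000, 5.000]] (det J = -52.40859).
Solving J·Δ = −F gives Δ = (-0.160, -1.632).
Then the next iterate is (x, y)₁ = (0.840, 1.368).

(0.840, 1.368)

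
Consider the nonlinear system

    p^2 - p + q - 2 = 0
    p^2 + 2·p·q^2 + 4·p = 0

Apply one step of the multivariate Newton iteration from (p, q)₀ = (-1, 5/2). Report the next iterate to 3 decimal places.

At (-1, 5/2): F = (2.500, -15.500).
Jacobian J = [[2·p - 1, 1], [2·p + 2·q^2 + 4, 4·p·q]].
At the point, J = [[-3.000, 1.000], [14.500, -10.000]] (det J = 15.500).
Solving J·Δ = −F gives Δ = (0.613, -0.661).
Then the next iterate is (p, q)₁ = (-0.387, 1.839).

(-0.387, 1.839)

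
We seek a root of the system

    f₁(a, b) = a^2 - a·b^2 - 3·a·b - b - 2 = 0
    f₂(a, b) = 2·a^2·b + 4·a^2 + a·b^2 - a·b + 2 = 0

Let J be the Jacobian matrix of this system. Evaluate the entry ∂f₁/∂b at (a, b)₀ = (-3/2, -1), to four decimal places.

0.5000

∂f₁/∂b = -2·a·b - 3·a - 1.
At (-3/2, -1) this is 0.5000.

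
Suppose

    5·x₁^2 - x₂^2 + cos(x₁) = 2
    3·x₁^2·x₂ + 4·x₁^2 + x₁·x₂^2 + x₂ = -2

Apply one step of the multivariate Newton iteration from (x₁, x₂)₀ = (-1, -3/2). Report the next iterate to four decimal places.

(-0.7863, -1.2778)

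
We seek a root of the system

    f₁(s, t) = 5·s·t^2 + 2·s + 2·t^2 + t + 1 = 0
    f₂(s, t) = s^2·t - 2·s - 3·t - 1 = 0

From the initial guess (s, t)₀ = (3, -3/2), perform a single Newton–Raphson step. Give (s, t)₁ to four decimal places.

(1.8576, -0.9277)

At (3, -3/2): F = (43.7500, -16.0000).
Jacobian J = [[5·t^2 + 2, 10·s·t + 4·t + 1], [2·s·t - 2, s^2 - 3]].
At the point, J = [[13.2500, -50.0000], [-11.0000, 6.0000]] (det J = -470.5000).
Solving J·Δ = −F gives Δ = (-1.1424, 0.5723).
Then the next iterate is (s, t)₁ = (1.8576, -0.9277).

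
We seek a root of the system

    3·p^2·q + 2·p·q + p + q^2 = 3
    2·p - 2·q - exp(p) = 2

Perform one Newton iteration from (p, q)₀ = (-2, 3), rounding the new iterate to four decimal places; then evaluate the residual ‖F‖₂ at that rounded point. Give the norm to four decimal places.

At (-2, 3): F = (28.0000, -12.135335).
Jacobian J = [[6·p·q + 2·q + 1, 3·p^2 + 2·p + 2·q], [-exp(p) + 2, -2]].
At the point, J = [[-29.0000, 14.0000], [1.864665, -2.0000]] (det J = 31.894694).
Solving J·Δ = −F gives Δ = (-3.5710, -9.3970).
Then the next iterate is (p, q)₁ = (-5.5710, -6.3970).
Re-evaluating at (-5.5710, -6.3970): F = (-491.986680, -0.351807), so ‖F‖₂ = 491.9868.

491.9868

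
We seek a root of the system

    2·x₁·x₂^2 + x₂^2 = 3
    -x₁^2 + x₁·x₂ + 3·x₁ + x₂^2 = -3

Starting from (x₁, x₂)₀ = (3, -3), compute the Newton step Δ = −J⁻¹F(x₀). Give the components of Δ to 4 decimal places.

At (3, -3): F = (60.0000, 3.0000).
Jacobian J = [[2·x₂^2, 4·x₁·x₂ + 2·x₂], [-2·x₁ + x₂ + 3, x₁ + 2·x₂]].
At the point, J = [[18.0000, -42.0000], [-6.0000, -3.0000]] (det J = -306.0000).
Solving J·Δ = −F gives Δ = (-0.1765, 1.3529).

(-0.1765, 1.3529)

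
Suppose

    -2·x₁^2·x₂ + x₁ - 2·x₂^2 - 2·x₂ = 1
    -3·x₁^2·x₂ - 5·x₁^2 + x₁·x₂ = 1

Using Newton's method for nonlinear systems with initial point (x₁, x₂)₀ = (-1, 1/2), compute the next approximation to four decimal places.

At (-1, 1/2): F = (-4.5000, -8.0000).
Jacobian J = [[-4·x₁·x₂ + 1, -2·x₁^2 - 4·x₂ - 2], [-6·x₁·x₂ - 10·x₁ + x₂, -3·x₁^2 + x₁]].
At the point, J = [[3.0000, -6.0000], [13.5000, -4.0000]] (det J = 69.0000).
Solving J·Δ = −F gives Δ = (0.4348, -0.5326).
Then the next iterate is (x₁, x₂)₁ = (-0.5652, -0.0326).

(-0.5652, -0.0326)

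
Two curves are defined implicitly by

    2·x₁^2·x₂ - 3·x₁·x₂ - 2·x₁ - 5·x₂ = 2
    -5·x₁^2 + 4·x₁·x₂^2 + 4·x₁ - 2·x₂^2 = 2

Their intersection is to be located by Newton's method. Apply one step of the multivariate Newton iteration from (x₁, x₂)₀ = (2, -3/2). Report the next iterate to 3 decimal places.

(1.830, -1.462)

At (2, -3/2): F = (-1.500, -0.500).
Jacobian J = [[4·x₁·x₂ - 3·x₂ - 2, 2·x₁^2 - 3·x₁ - 5], [-10·x₁ + 4·x₂^2 + 4, 8·x₁·x₂ - 4·x₂]].
At the point, J = [[-9.500, -3.000], [-7.000, -18.000]] (det J = 150.000).
Solving J·Δ = −F gives Δ = (-0.170, 0.038).
Then the next iterate is (x₁, x₂)₁ = (1.830, -1.462).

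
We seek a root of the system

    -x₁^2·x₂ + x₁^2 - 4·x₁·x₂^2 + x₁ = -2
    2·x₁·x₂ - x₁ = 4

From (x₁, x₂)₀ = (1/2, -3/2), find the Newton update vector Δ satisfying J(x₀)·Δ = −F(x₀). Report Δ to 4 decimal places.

(-1.8929, -1.5714)

At (1/2, -3/2): F = (-1.3750, -6.0000).
Jacobian J = [[-2·x₁·x₂ + 2·x₁ - 4·x₂^2 + 1, -x₁^2 - 8·x₁·x₂], [2·x₂ - 1, 2·x₁]].
At the point, J = [[-5.5000, 5.7500], [-4.0000, 1.0000]] (det J = 17.5000).
Solving J·Δ = −F gives Δ = (-1.8929, -1.5714).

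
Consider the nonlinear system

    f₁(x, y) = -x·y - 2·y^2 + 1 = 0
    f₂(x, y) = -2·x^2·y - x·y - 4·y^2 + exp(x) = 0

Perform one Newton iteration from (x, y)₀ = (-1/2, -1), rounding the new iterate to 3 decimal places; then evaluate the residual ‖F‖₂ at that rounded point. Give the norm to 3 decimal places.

At (-1/2, -1): F = (-1.500, -3.39347).
Jacobian J = [[-y, -x - 4·y], [-4·x·y - y + exp(x), -2·x^2 - x - 8·y]].
At the point, J = [[1.000, 4.500], [-0.39347, 8.000]] (det J = 9.77061).
Solving J·Δ = −F gives Δ = (-0.335, 0.408).
Then the next iterate is (x, y)₁ = (-0.835, -0.592).
Re-evaluating at (-0.835, -0.592): F = (-0.19525, -0.63679), so ‖F‖₂ = 0.666.

0.666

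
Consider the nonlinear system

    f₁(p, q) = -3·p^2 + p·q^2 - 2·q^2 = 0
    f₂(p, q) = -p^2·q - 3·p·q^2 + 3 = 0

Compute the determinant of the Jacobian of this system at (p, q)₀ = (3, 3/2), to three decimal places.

J = [[-6·p + q^2, 2·p·q - 4·q], [-2·p·q - 3·q^2, -p^2 - 6·p·q]].
At the point, J = [[-15.750, 3.000], [-15.750, -36.000]].
det J = 614.250.

614.250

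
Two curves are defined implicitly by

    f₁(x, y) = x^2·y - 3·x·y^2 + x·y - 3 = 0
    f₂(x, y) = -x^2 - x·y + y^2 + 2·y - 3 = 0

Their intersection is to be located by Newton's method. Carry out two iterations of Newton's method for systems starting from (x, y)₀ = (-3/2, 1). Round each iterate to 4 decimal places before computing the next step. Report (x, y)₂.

(-1.0014, 0.9988)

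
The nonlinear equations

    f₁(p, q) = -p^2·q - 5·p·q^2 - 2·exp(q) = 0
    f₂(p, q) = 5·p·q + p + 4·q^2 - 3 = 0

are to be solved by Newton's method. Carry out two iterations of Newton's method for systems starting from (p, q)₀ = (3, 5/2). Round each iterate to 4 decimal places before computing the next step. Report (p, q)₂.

(6.9552, -2.2411)

At (3, 5/2): F = (-140.614988, 62.5000).
Jacobian J = [[-2·p·q - 5·q^2, -p^2 - 10·p·q - 2·exp(q)], [5·q + 1, 5·p + 8·q]].
At the point, J = [[-46.2500, -108.364988], [13.5000, 35.0000]] (det J = -155.822663).
Solving J·Δ = −F gives Δ = (11.8807, -6.3683).
Then the next iterate is (p, q)₁ = (14.8807, -3.8683).
Round to (14.8807, -3.8683) and repeat: F = (-256.818871, -216.079379), J = [[40.307299, 354.153098], [-18.3415, 43.4571]].
Δ = (-7.9255, 1.6272), so (p, q)₂ = (6.9552, -2.2411).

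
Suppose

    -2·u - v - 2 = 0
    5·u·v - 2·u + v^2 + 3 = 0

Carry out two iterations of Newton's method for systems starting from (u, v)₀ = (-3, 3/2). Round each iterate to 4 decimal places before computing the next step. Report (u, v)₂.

(-1.4712, 0.9425)

At (-3, 3/2): F = (2.5000, -11.2500).
Jacobian J = [[-2, -1], [5·v - 2, 5·u + 2·v]].
At the point, J = [[-2.0000, -1.0000], [5.5000, -12.0000]] (det J = 29.5000).
Solving J·Δ = −F gives Δ = (1.3983, -0.2966).
Then the next iterate is (u, v)₁ = (-1.6017, 1.2034).
Round to (-1.6017, 1.2034) and repeat: F = (0.0000, -1.985857), J = [[-2.0000, -1.0000], [4.0170, -5.6017]].
Δ = (0.1305, -0.2609), so (u, v)₂ = (-1.4712, 0.9425).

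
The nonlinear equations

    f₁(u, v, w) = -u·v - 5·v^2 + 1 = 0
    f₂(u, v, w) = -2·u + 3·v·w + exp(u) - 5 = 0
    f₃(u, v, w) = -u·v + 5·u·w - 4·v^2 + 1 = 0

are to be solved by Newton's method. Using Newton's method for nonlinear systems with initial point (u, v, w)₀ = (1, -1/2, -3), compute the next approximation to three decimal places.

(-0.384, -0.389, -4.180)

At (1, -1/2, -3): F = (0.250, 0.21828, -14.500).
Jacobian J = [[-v, -u - 10·v, 0], [exp(u) - 2, 3·w, 3·v], [-v + 5·w, -u - 8·v, 5·u]].
At the point, J = [[0.500, 4.000, 0.000], [0.71828, -9.000, -1.500], [-14.500, 3.000, 5.000]] (det J = 52.38436).
Solving J·Δ = −F gives Δ = (-1.384, 0.111, -1.180).
Then the next iterate is (u, v, w)₁ = (-0.384, -0.389, -4.180).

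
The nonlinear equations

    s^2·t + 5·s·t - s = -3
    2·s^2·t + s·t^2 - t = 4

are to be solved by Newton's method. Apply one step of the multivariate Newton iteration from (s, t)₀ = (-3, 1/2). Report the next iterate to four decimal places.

(-1.8378, 0.7095)

At (-3, 1/2): F = (3.0000, 3.7500).
Jacobian J = [[2·s·t + 5·t - 1, s^2 + 5·s], [4·s·t + t^2, 2·s^2 + 2·s·t - 1]].
At the point, J = [[-1.5000, -6.0000], [-5.7500, 14.0000]] (det J = -55.5000).
Solving J·Δ = −F gives Δ = (1.1622, 0.2095).
Then the next iterate is (s, t)₁ = (-1.8378, 0.7095).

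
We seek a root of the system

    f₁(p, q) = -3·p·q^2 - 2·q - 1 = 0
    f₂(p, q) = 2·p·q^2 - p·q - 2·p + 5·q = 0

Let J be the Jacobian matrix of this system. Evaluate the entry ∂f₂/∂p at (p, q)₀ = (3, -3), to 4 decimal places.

∂f₂/∂p = 2·q^2 - q - 2.
At (3, -3) this is 19.0000.

19.0000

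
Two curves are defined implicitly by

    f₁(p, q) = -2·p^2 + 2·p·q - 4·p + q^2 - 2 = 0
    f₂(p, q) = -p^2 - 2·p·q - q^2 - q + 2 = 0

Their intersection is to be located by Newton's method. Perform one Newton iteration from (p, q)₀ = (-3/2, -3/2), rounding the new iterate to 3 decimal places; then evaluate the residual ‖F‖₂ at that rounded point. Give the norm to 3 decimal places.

1.672

At (-3/2, -3/2): F = (6.250, -5.500).
Jacobian J = [[-4·p + 2·q - 4, 2·p + 2·q], [-2·p - 2·q, -2·p - 2·q - 1]].
At the point, J = [[-1.000, -6.000], [6.000, 5.000]] (det J = 31.000).
Solving J·Δ = −F gives Δ = (0.056, 1.032).
Then the next iterate is (p, q)₁ = (-1.444, -0.468).
Re-evaluating at (-1.444, -0.468): F = (1.17634, -1.18774), so ‖F‖₂ = 1.672.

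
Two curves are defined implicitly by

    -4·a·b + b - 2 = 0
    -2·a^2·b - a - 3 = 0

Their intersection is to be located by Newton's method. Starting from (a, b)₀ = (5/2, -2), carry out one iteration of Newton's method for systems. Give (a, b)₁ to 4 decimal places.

(2.8451, 0.0845)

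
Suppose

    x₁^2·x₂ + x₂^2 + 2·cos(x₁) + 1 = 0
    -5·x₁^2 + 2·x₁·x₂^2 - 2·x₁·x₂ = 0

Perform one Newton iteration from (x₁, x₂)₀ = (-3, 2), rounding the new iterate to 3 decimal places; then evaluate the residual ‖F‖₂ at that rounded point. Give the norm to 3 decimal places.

At (-3, 2): F = (21.02002, -57.000).
Jacobian J = [[2·x₁·x₂ - 2·sin(x₁), x₁^2 + 2·x₂], [-10·x₁ + 2·x₂^2 - 2·x₂, 4·x₁·x₂ - 2·x₁]].
At the point, J = [[-11.71776, 13.000], [34.000, -18.000]] (det J = -231.08032).
Solving J·Δ = −F gives Δ = (1.569, -0.202).
Then the next iterate is (x₁, x₂)₁ = (-1.431, 1.798).
Re-evaluating at (-1.431, 1.798): F = (8.19336, -14.34521), so ‖F‖₂ = 16.520.

16.520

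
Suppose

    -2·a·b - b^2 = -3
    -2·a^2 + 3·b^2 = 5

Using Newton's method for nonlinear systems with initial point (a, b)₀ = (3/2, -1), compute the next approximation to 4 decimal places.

(-0.5278, -0.0556)

At (3/2, -1): F = (5.0000, -6.5000).
Jacobian J = [[-2·b, -2·a - 2·b], [-4·a, 6·b]].
At the point, J = [[2.0000, -1.0000], [-6.0000, -6.0000]] (det J = -18.0000).
Solving J·Δ = −F gives Δ = (-2.0278, 0.9444).
Then the next iterate is (a, b)₁ = (-0.5278, -0.0556).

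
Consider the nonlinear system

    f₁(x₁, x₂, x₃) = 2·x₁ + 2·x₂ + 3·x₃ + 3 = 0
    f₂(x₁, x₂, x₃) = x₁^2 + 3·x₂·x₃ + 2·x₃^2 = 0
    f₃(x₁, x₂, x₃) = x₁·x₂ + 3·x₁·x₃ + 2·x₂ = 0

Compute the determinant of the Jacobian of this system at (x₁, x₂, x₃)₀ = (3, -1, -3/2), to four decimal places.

J = [[2, 2, 3], [2·x₁, 3·x₃, 3·x₂ + 4·x₃], [x₂ + 3·x₃, x₁ + 2, 3·x₁]].
At the point, J = [[2.0000, 2.0000, 3.0000], [6.0000, -4.5000, -9.0000], [-5.5000, 5.0000, 9.0000]].
det J = 15.7500.

15.7500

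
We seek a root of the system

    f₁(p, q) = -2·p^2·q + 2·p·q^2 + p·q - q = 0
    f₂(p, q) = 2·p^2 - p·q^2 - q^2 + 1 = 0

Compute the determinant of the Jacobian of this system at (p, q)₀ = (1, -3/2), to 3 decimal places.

68.000

J = [[-4·p·q + 2·q^2 + q, -2·p^2 + 4·p·q + p - 1], [4·p - q^2, -2·p·q - 2·q]].
At the point, J = [[9.000, -8.000], [1.750, 6.000]].
det J = 68.000.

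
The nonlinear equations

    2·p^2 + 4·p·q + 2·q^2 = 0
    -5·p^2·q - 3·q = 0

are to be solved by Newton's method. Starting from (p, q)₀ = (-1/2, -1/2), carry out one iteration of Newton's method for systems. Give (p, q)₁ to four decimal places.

(-0.5000, 0.0000)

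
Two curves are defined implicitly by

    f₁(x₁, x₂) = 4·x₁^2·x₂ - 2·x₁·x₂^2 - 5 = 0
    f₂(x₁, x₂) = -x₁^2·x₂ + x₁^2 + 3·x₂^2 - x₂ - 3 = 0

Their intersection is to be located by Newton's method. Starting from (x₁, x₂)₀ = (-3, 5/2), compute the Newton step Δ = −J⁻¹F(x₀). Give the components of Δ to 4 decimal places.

At (-3, 5/2): F = (122.5000, -0.2500).
Jacobian J = [[8·x₁·x₂ - 2·x₂^2, 4·x₁^2 - 4·x₁·x₂], [-2·x₁·x₂ + 2·x₁, -x₁^2 + 6·x₂ - 1]].
At the point, J = [[-72.5000, 66.0000], [9.0000, 5.0000]] (det J = -956.5000).
Solving J·Δ = −F gives Δ = (0.6576, -1.1337).

(0.6576, -1.1337)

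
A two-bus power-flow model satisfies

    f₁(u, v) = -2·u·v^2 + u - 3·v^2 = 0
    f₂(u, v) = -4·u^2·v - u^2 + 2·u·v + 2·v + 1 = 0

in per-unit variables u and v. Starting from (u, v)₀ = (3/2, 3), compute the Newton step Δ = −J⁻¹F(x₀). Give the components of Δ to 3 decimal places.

At (3/2, 3): F = (-52.500, -13.250).
Jacobian J = [[-2·v^2 + 1, -4·u·v - 6·v], [-8·u·v - 2·u + 2·v, -4·u^2 + 2·u + 2]].
At the point, J = [[-17.000, -36.000], [-33.000, -4.000]] (det J = -1120.000).
Solving J·Δ = −F gives Δ = (-0.238, -1.346).

(-0.238, -1.346)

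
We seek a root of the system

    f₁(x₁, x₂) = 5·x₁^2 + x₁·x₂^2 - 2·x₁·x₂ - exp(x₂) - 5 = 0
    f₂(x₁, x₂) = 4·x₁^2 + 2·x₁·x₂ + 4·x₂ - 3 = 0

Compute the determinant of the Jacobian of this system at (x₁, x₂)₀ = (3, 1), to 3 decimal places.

360.675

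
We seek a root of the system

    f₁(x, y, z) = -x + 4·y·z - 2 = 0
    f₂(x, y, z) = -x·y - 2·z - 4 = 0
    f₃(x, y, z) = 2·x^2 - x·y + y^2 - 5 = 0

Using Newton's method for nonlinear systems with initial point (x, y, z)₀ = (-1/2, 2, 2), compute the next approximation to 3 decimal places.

(-132.000, -115.000, 100.750)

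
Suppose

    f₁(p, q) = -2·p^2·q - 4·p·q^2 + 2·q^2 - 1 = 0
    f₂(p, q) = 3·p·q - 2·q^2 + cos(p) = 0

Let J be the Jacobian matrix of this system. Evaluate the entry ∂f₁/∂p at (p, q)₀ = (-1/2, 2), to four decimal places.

-12.0000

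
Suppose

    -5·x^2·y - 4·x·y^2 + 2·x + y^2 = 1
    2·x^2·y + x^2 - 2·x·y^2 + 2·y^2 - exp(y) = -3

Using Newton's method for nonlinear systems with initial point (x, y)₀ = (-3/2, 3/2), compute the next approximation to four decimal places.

(-0.8396, 0.9758)

At (-3/2, 3/2): F = (-5.1250, 18.768311).
Jacobian J = [[-10·x·y - 4·y^2 + 2, -5·x^2 - 8·x·y + 2·y], [4·x·y + 2·x - 2·y^2, 2·x^2 - 4·x·y + 4·y - exp(y)]].
At the point, J = [[15.5000, 9.7500], [-16.5000, 15.018311]] (det J = 393.658819).
Solving J·Δ = −F gives Δ = (0.6604, -0.5242).
Then the next iterate is (x, y)₁ = (-0.8396, 0.9758).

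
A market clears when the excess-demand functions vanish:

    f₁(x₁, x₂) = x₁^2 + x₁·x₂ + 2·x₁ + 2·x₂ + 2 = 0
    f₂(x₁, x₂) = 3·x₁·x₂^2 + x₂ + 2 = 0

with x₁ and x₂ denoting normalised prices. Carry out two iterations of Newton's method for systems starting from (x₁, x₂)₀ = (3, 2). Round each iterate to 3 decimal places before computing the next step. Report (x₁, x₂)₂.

At (3, 2): F = (27.000, 40.000).
Jacobian J = [[2·x₁ + x₂ + 2, x₁ + 2], [3·x₂^2, 6·x₁·x₂ + 1]].
At the point, J = [[10.000, 5.000], [12.000, 37.000]] (det J = 310.000).
Solving J·Δ = −F gives Δ = (-2.577, -0.245).
Then the next iterate is (x₁, x₂)₁ = (0.423, 1.755).
Round to (0.423, 1.755) and repeat: F = (7.27729, 7.66355), J = [[4.601, 2.423], [9.24007, 5.45419]].
Δ = (-7.806, 11.819), so (x₁, x₂)₂ = (-7.383, 13.574).

(-7.383, 13.574)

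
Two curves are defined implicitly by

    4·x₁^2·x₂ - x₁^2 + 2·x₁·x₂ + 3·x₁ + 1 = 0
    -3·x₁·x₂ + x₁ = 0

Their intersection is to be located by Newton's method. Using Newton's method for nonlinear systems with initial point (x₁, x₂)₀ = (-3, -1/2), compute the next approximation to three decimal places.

(-2.400, 0.167)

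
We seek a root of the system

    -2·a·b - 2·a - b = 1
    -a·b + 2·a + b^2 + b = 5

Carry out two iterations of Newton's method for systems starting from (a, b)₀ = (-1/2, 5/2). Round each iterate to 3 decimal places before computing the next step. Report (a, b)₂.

At (-1/2, 5/2): F = (0.000, 4.000).
Jacobian J = [[-2·b - 2, -2·a - 1], [-b + 2, -a + 2·b + 1]].
At the point, J = [[-7.000, 0.000], [-0.500, 6.500]] (det J = -45.500).
Solving J·Δ = −F gives Δ = (0.000, -0.615).
Then the next iterate is (a, b)₁ = (-0.500, 1.885).
Round to (-0.500, 1.885) and repeat: F = (0.000, 0.38072), J = [[-5.770, 0.000], [0.115, 5.270]].
Δ = (0.000, -0.072), so (a, b)₂ = (-0.500, 1.813).

(-0.500, 1.813)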